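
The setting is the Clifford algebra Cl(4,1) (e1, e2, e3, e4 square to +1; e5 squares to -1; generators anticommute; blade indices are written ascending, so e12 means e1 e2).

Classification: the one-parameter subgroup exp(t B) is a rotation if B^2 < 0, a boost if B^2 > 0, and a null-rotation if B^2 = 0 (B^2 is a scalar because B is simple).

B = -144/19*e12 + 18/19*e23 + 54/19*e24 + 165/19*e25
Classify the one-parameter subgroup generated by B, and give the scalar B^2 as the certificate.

B^2 term by term: the squares give (-144/19)^2*(e12)^2 + (18/19)^2*(e23)^2 + (54/19)^2*(e24)^2 + (165/19)^2*(e25)^2 = 20736/361*(-1) + 324/361*(-1) + 2916/361*(-1) + 27225/361*(+1) = 9 (each basis 2-blade squares to minus the product of its generators' squares); cross terms between blades sharing an index anticommute and cancel. So B^2 = 9.
Answer: boost, certificate B^2 = 9. Key observation: B^2 = 9 is a conjugation invariant, so its sign decides the class regardless of the surface form of B.


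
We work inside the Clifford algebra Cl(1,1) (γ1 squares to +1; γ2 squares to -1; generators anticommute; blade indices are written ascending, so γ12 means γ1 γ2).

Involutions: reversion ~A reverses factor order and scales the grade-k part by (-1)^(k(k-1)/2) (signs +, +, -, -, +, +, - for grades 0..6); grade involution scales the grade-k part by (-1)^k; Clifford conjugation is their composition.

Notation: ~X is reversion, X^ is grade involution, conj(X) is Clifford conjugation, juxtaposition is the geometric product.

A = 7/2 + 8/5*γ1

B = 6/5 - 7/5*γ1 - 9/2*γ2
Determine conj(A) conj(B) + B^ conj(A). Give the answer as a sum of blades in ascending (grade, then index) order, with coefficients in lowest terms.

first term: 49/25 + 149/50*γ1 + 63/4*γ2 - 36/5*γ12
second term: 49/25 + 149/50*γ1 + 63/4*γ2 + 36/5*γ12
Answer: 98/25 + 149/25*γ1 + 63/2*γ2


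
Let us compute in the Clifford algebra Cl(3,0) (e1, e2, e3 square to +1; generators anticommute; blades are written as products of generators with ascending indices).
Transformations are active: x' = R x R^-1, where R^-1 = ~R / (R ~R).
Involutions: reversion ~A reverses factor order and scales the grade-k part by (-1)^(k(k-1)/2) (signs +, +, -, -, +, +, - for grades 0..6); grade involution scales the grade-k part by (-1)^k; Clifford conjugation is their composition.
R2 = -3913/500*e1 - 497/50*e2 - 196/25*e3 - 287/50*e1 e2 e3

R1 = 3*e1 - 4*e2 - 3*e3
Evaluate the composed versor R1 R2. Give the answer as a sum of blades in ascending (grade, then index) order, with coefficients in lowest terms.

Distribute over the terms of R1 (each basis-blade product reordered to ascending indices, repeated generators contracted through their squares):
(3*e1) R2 = -11739/500 - 1491/50*e1 e2 - 588/25*e1 e3 - 861/50*e2 e3
(-4*e2) R2 = 994/25 - 3913/125*e1 e2 - 574/25*e1 e3 + 784/25*e2 e3
(-3*e3) R2 = 588/25 + 861/50*e1 e2 - 11739/500*e1 e3 - 1491/50*e2 e3
Summing the partial products and collecting blades:
Answer: 19901/500 - 5488/125*e1 e2 - 34979/500*e1 e3 - 392/25*e2 e3


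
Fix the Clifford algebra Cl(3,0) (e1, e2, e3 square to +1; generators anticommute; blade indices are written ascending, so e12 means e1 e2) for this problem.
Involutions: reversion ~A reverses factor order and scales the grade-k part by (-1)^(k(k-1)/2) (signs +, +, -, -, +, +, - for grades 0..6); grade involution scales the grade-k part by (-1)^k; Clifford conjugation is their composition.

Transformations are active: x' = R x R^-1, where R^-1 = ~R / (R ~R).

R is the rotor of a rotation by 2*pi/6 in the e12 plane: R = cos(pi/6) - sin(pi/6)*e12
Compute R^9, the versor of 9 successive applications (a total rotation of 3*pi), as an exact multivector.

Half-angle bookkeeping: 9 applications in e12 add up to rotor phase 9*pi/6 = 3*pi/2, so R^9 = cos(3*pi/2) - sin(3*pi/2)*e12.
cos(3*pi/2) = 0 and sin(3*pi/2) = -1, so R^9 = e12. The net rotation is 1*pi (after discarding 1 full turn, each of which contributes a factor -1 to the rotor); the rotor keeps the half-angle phase exactly.
Answer: e12


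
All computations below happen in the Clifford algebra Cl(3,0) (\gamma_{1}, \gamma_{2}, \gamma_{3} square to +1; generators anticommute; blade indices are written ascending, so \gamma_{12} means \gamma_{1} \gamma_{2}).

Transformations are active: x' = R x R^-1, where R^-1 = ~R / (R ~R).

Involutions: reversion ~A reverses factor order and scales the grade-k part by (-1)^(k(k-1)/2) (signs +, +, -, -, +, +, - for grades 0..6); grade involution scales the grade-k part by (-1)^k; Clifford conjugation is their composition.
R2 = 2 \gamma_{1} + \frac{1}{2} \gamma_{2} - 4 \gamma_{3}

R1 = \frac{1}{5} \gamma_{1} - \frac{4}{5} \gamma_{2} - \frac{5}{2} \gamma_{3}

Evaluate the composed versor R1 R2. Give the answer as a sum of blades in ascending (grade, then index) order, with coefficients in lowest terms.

Distribute over the terms of R1 (each basis-blade product reordered to ascending indices, repeated generators contracted through their squares):
(\frac{1}{5} \gamma_{1}) R2 = \frac{2}{5} + \frac{1}{10} \gamma_{12} - \frac{4}{5} \gamma_{13}
(-\frac{4}{5} \gamma_{2}) R2 = -\frac{2}{5} + \frac{8}{5} \gamma_{12} + \frac{16}{5} \gamma_{23}
(-\frac{5}{2} \gamma_{3}) R2 = 10 + 5 \gamma_{13} + \frac{5}{4} \gamma_{23}
Summing the partial products and collecting blades:
Answer: 10 + \frac{17}{10} \gamma_{12} + \frac{21}{5} \gamma_{13} + \frac{89}{20} \gamma_{23}


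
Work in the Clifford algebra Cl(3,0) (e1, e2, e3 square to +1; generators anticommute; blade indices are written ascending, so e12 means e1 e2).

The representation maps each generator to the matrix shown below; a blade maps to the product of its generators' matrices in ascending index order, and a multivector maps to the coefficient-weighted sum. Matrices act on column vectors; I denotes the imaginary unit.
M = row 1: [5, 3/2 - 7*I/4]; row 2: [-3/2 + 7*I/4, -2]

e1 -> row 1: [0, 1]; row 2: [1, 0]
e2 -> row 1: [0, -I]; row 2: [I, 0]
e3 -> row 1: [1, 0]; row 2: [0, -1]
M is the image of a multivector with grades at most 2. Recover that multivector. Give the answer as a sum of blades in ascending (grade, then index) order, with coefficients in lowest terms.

Method: 1, rho(e1), rho(e2), rho(e3) form a trace-orthogonal basis of the 2x2 complex matrices (tr(X Y) = 2 if X = Y, else 0), so M = m0*1 + m1*rho(e1) + m2*rho(e2) + m3*rho(e3) with m0 = tr(M)/2 = 3/2, m1 = tr(M rho(e1))/2 = 0, m2 = tr(M rho(e2))/2 = 7/4 + 3*I/2, m3 = tr(M rho(e3))/2 = 7/2.
Multiplying table entries, the bivector images are rho(e12) = I*rho(e3), rho(e13) = -I*rho(e2), rho(e23) = I*rho(e1); with real blade coefficients the real parts of m0..m3 are the coefficients of 1, e1, e2, e3 and the imaginary parts give the bivectors (e23: Im m1, e13: -Im m2, e12: Im m3).
Answer: 3/2 + 7/4*e2 + 7/2*e3 - 3/2*e13


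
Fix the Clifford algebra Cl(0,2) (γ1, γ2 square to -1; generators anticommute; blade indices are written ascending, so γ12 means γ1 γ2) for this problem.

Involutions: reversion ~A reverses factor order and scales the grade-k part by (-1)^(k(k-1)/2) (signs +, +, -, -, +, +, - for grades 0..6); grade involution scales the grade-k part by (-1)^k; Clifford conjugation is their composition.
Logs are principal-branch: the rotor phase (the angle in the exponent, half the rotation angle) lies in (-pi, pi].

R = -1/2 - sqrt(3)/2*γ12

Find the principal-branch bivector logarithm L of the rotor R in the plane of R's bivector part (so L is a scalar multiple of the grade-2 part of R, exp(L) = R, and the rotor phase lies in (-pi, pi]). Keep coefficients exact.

The scalar part of R is -1/2, which pins the rotor phase on the principal branch; dividing the bivector part by the sine of that phase recovers the unit plane, and L is the phase times that plane.
Concretely: cos(phase) = -1/2 gives phase = ±2*pi/3, and since phase/sin(phase) is even the sign is immaterial: L = (phase/sin(phase)) * <R>_2 = (4*sqrt(3)*pi/9) * <R>_2.
Answer: -2*pi/3*γ12


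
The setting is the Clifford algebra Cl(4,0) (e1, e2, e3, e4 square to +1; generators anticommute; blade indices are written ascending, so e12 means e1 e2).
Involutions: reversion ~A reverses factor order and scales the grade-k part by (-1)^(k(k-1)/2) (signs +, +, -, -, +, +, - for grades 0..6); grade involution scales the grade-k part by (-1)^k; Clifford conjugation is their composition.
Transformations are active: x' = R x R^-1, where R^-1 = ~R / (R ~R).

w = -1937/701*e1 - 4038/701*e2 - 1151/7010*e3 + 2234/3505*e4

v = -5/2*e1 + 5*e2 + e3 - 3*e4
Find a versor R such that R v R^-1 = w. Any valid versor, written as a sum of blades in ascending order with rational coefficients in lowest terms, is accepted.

Why this works: both vectors square to 165/4, so q(v) = q(w) and R = v + w = -7379/1402*e1 - 533/701*e2 + 5859/7010*e3 - 8281/3505*e4 carries v to w — its own direction survives, the complement (v - w)/2 flips.
Answer: -7379/1402*e1 - 533/701*e2 + 5859/7010*e3 - 8281/3505*e4


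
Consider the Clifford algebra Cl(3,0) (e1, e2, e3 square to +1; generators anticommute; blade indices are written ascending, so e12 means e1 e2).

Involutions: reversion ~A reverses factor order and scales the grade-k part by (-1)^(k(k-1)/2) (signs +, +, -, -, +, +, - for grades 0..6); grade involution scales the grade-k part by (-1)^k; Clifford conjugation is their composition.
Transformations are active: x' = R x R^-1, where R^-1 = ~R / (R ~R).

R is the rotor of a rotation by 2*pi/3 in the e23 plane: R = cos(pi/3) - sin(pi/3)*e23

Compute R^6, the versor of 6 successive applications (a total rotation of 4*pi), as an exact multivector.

The rotor phase is half the rotation angle and phases add under composition, so 6 steps in the e23 plane accumulate phase 6*(pi/3) = 2*pi: R^6 = cos(2*pi) - sin(2*pi)*e23.
cos(2*pi) = 1 and sin(2*pi) = 0, so R^6 = 1. The total rotation 4*pi is 2 full turns, so every vector returns to itself, yet the rotor is +1, back on the identity sheet (an even number of 2*pi turns).
Answer: 1


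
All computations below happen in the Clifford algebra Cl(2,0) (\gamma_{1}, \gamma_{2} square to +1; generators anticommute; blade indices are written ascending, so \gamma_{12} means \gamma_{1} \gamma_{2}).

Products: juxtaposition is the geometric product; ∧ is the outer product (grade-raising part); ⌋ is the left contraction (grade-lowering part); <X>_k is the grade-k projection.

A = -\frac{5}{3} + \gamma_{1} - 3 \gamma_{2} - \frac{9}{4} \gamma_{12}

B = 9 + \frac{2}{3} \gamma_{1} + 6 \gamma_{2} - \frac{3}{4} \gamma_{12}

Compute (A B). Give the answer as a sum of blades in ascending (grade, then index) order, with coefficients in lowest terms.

step 1: -\frac{1633}{48} - \frac{283}{36} \gamma_{1} - \frac{145}{4} \gamma_{2} - 11 \gamma_{12}
Answer: -\frac{1633}{48} - \frac{283}{36} \gamma_{1} - \frac{145}{4} \gamma_{2} - 11 \gamma_{12}


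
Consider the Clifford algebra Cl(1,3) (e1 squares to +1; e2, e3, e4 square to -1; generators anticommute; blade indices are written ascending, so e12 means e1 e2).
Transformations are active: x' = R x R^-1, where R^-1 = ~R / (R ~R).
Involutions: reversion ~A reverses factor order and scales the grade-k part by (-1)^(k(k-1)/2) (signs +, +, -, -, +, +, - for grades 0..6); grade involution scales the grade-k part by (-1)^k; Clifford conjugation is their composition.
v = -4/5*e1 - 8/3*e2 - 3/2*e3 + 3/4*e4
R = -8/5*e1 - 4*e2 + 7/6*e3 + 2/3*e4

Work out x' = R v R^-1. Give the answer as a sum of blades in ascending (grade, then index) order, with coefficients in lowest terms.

~R = -8/5*e1 - 4*e2 + 7/6*e3 + 2/3*e4, and R ~R = -13721/900, so R^-1 = ~R / (-13721/900).
R v = -2441/300 + 16/15*e12 + 10/3*e13 - 2/3*e14 + 82/9*e23 - 11/9*e24 + 15/8*e34
Answer: -62284/68605*e1 - 65984/41163*e2 + 75337/27442*e3 - 2107/54884*e4


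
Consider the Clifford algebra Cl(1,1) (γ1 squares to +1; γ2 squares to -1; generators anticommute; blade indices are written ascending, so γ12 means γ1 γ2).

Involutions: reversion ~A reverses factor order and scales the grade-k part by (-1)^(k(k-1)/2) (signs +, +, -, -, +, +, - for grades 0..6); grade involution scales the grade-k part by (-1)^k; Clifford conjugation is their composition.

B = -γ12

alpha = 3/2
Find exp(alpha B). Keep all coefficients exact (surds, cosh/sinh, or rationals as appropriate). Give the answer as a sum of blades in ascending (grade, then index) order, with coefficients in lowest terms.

B^2 = (-1)^2*(γ12)^2 = 1*(+1) = 1 (a basis 2-blade squares to minus the product of its generators' squares).
B^2 = 1 — the positive square puts this in the hyperbolic regime; l = 1, alpha*l = 3/2, so exp(alpha B) = cosh(3/2) + (sinh(3/2)/1)*B = cosh(3/2) + (sinh(3/2))*B.
Answer: cosh(3/2) - sinh(3/2)*γ12


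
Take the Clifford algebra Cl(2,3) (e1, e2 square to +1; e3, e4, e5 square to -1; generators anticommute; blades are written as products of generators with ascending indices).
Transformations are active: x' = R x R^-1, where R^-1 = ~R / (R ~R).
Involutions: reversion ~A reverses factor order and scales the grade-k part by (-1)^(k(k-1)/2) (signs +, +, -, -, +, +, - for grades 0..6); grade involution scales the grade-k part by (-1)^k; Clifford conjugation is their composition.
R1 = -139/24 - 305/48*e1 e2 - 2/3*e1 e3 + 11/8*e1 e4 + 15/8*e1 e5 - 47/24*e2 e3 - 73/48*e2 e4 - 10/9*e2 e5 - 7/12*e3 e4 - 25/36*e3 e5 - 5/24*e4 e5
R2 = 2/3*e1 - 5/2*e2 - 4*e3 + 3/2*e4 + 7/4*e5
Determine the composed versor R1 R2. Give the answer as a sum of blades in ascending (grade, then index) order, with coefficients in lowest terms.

Distribute over the terms of R2 (each basis-blade product reordered to ascending indices, repeated generators contracted through their squares):
R1 (2/3*e1) = -139/36*e1 + 305/72*e2 + 4/9*e3 - 11/12*e4 - 5/4*e5 - 47/36*e1 e2 e3 - 73/72*e1 e2 e4 - 20/27*e1 e2 e5 - 7/18*e1 e3 e4 - 25/54*e1 e3 e5 - 5/36*e1 e4 e5
R1 (-5/2*e2) = 1525/96*e1 + 695/48*e2 - 235/48*e3 - 365/96*e4 - 25/9*e5 - 5/3*e1 e2 e3 + 55/16*e1 e2 e4 + 75/16*e1 e2 e5 + 35/24*e2 e3 e4 + 125/72*e2 e3 e5 + 25/48*e2 e4 e5
R1 (-4*e3) = -8/3*e1 - 47/6*e2 + 139/6*e3 + 7/3*e4 + 25/9*e5 + 305/12*e1 e2 e3 + 11/2*e1 e3 e4 + 15/2*e1 e3 e5 - 73/12*e2 e3 e4 - 40/9*e2 e3 e5 + 5/6*e3 e4 e5
R1 (3/2*e4) = -33/16*e1 + 73/32*e2 + 7/8*e3 - 139/16*e4 - 5/16*e5 - 305/32*e1 e2 e4 - e1 e3 e4 - 45/16*e1 e4 e5 - 47/16*e2 e3 e4 + 5/3*e2 e4 e5 + 25/24*e3 e4 e5
R1 (7/4*e5) = -105/32*e1 + 35/18*e2 + 175/144*e3 + 35/96*e4 - 973/96*e5 - 2135/192*e1 e2 e5 - 7/6*e1 e3 e5 + 77/32*e1 e4 e5 - 329/96*e2 e3 e5 - 511/192*e2 e4 e5 - 49/48*e3 e4 e5
Summing the partial products and collecting blades:
Answer: 289/72*e1 + 4351/288*e2 + 749/36*e3 - 257/24*e4 - 1123/96*e5 + 202/9*e1 e2 e3 - 2047/288*e1 e2 e4 - 12395/1728*e1 e2 e5 + 37/9*e1 e3 e4 + 317/54*e1 e3 e5 - 157/288*e1 e4 e5 - 121/16*e2 e3 e4 - 589/96*e2 e3 e5 - 91/192*e2 e4 e5 + 41/48*e3 e4 e5


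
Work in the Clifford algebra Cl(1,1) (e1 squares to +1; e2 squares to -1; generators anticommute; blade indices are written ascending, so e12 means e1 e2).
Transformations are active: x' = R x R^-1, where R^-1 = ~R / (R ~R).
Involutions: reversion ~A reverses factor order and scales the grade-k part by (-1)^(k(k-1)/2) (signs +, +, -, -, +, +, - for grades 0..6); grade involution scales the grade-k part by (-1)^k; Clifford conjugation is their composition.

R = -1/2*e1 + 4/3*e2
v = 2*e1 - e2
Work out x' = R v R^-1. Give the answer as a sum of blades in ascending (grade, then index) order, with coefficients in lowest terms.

~R = -1/2*e1 + 4/3*e2, and R ~R = -55/36, so R^-1 = ~R / (-55/36).
R v = 1/3 - 13/6*e12
Answer: -98/55*e1 + 23/55*e2


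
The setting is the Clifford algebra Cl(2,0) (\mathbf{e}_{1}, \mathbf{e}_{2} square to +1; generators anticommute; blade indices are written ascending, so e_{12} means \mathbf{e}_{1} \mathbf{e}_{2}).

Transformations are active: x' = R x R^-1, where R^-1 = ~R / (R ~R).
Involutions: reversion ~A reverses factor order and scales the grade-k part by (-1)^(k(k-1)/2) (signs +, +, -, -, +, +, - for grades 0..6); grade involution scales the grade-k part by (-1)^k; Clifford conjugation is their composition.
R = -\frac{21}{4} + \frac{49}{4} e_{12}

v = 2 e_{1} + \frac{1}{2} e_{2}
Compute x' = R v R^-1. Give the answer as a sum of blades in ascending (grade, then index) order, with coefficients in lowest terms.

~R = -\frac{21}{4} - \frac{49}{4} e_{12}, and R ~R = \frac{1421}{8}, so R^-1 = ~R / (\frac{1421}{8}).
R v = -\frac{35}{8} e_{1} - \frac{217}{8} e_{2}
Answer: -\frac{101}{58} e_{1} + \frac{32}{29} e_{2}


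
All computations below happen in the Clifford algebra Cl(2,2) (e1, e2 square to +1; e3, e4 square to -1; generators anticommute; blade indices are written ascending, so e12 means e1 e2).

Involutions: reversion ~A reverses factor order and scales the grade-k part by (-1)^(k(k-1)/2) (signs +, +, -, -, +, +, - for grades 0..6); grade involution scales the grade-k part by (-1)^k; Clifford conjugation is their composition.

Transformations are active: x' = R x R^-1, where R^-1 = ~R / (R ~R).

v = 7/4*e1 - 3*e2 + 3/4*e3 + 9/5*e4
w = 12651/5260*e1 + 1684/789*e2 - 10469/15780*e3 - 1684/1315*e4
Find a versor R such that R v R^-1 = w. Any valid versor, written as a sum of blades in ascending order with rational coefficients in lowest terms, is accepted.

A norm check does it: q(v) = q(w) = 413/50, hence R = v + w = 5464/1315*e1 - 683/789*e2 + 683/7890*e3 + 683/1315*e4 realises the map — parallel part kept, (v - w)/2 negated, v carried to w.
Answer: 5464/1315*e1 - 683/789*e2 + 683/7890*e3 + 683/1315*e4


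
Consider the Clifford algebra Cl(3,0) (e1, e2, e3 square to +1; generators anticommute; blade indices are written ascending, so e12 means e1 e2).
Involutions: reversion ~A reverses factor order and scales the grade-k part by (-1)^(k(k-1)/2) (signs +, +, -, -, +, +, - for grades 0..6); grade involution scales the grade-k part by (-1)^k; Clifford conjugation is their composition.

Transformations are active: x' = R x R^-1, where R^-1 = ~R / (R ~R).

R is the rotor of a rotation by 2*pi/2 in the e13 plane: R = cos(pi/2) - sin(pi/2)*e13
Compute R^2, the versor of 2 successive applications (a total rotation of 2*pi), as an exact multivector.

Because a rotor carries half the rotation angle, composing 2 copies of this e13-plane rotor multiplies the phase: 2*(pi/2) = pi, hence R^2 = cos(pi) - sin(pi)*e13.
cos(pi) = -1 and sin(pi) = 0, so R^2 = -1. The total rotation 2*pi is 1 full turn, so every vector returns to itself, yet the rotor is -1, on the OTHER sheet of the double cover (an odd number of 2*pi turns).
Answer: -1


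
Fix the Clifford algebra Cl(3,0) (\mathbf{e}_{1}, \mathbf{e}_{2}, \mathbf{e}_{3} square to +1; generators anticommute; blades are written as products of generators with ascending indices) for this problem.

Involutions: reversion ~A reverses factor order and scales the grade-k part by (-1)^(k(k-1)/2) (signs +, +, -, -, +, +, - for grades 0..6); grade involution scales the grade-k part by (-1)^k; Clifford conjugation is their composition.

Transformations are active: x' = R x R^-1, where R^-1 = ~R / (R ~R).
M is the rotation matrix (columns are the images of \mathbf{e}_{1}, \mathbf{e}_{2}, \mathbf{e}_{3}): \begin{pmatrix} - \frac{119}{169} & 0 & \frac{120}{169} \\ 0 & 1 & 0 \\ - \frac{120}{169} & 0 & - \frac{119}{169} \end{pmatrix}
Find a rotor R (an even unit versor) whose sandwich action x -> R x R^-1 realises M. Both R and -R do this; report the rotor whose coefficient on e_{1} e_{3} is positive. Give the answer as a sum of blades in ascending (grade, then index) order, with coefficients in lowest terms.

Method: write R = a + b12*e_{1} e_{2} + b13*e_{1} e_{3} + b23*e_{2} e_{3} with a^2 + b12^2 + b13^2 + b23^2 = 1 (so R^-1 = ~R). Expanding the columns R e_j ~R gives tr M = 4a^2 - 1 and, from the antisymmetric part, M21 - M12 = -4a*b12, M13 - M31 = 4a*b13, M32 - M23 = -4a*b23.
Here tr M = -\frac{69}{169}, so a^2 = (1 + tr M)/4 = \frac{25}{169} and a = ±\frac{5}{13}. Taking a = \frac{5}{13}: M21 - M12 = 0, M13 - M31 = \frac{240}{169}, M32 - M23 = 0, giving b12 = 0, b13 = \frac{12}{13}, b23 = 0, i.e. R = \frac{5}{13} + \frac{12}{13} e_{1} e_{3}.
Its e_{1} e_{3} coefficient is already positive.
Answer: \frac{5}{13} + \frac{12}{13} e_{1} e_{3}. Sheet selection: the two-to-one cover makes ±R indistinguishable at the matrix level (trace -\frac{69}{169}), so uniqueness comes from the required sign on e_{1} e_{3}.


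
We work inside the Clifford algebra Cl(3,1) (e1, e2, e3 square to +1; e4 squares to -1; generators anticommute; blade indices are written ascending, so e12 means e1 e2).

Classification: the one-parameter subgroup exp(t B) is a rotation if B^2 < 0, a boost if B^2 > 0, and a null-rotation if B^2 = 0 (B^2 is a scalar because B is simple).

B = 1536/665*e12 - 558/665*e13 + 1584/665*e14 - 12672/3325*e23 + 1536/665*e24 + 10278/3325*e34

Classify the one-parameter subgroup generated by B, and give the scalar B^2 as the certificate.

B^2 term by term: the squares give (1536/665)^2*(e12)^2 + (-558/665)^2*(e13)^2 + (1584/665)^2*(e14)^2 + (-12672/3325)^2*(e23)^2 + (1536/665)^2*(e24)^2 + (10278/3325)^2*(e34)^2 = 2359296/442225*(-1) + 311364/442225*(-1) + 2509056/442225*(+1) + 160579584/11055625*(-1) + 2359296/442225*(+1) + 105637284/11055625*(+1) = 0 (each basis 2-blade squares to minus the product of its generators' squares); cross terms between blades sharing an index anticommute and cancel; the commuting (index-disjoint) pairs give grade-4 terms 2*c*c'*(blade product), which cancel blade by blade — e1234: 31574016/2211125 + 1714176/442225 - 40144896/2211125 = 0 — confirming B is simple. So B^2 = 0.
Answer: null-rotation, certificate B^2 = 0. Key observation: B^2 = 0 is a conjugation invariant, so its sign decides the class regardless of the surface form of B.


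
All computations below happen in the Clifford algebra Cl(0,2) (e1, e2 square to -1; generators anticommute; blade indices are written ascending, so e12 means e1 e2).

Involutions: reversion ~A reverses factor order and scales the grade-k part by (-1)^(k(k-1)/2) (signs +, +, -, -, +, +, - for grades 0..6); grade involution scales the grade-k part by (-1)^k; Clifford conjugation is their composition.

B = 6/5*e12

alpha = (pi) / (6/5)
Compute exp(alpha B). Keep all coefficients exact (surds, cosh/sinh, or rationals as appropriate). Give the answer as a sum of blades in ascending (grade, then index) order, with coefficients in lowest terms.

B^2 = (6/5)^2*(e12)^2 = 36/25*(-1) = -36/25 (a basis 2-blade squares to minus the product of its generators' squares).
B^2 = -36/25 — a negative square means the series sums to a rotation: l = 6/5, alpha*l = pi, so exp(alpha B) = cos(pi) + (sin(pi)/(6/5))*B = -1 + (0)*B.
Answer: -1


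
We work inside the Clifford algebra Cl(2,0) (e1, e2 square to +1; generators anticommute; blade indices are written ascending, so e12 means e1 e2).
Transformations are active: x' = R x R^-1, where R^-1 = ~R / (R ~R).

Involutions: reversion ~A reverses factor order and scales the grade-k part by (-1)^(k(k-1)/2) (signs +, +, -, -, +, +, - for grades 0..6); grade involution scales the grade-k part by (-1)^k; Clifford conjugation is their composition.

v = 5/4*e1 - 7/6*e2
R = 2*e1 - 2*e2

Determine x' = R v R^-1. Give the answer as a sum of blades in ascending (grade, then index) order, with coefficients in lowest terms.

~R = 2*e1 - 2*e2, and R ~R = 8, so R^-1 = ~R / (8).
R v = 29/6 + 1/6*e12
Answer: 7/6*e1 - 5/4*e2


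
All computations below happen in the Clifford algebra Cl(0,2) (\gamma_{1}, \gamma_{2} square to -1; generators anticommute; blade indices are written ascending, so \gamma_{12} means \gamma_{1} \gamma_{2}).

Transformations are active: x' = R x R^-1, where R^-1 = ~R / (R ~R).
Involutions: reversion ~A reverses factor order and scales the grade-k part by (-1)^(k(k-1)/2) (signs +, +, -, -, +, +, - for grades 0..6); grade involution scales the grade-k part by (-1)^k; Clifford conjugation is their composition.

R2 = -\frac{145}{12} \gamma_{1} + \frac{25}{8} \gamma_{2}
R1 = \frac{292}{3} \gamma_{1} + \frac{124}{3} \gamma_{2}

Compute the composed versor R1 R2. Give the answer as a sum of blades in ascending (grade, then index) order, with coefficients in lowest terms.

Distribute over the terms of R1 (each basis-blade product reordered to ascending indices, repeated generators contracted through their squares):
(\frac{292}{3} \gamma_{1}) R2 = \frac{10585}{9} + \frac{1825}{6} \gamma_{12}
(\frac{124}{3} \gamma_{2}) R2 = -\frac{775}{6} + \frac{4495}{9} \gamma_{12}
Summing the partial products and collecting blades:
Answer: \frac{18845}{18} + \frac{14465}{18} \gamma_{12}


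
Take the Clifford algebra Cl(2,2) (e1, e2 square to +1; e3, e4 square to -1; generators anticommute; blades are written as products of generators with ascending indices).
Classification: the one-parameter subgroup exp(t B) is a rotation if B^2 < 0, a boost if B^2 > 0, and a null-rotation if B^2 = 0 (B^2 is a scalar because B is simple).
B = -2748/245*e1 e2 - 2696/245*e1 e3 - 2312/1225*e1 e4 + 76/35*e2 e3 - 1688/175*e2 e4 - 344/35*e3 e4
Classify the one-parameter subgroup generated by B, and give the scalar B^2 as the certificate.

B^2 term by term: the squares give (-2748/245)^2*(e1 e2)^2 + (-2696/245)^2*(e1 e3)^2 + (-2312/1225)^2*(e1 e4)^2 + (76/35)^2*(e2 e3)^2 + (-1688/175)^2*(e2 e4)^2 + (-344/35)^2*(e3 e4)^2 = 7551504/60025*(-1) + 7268416/60025*(+1) + 5345344/1500625*(+1) + 5776/1225*(+1) + 2849344/30625*(+1) + 118336/1225*(-1) = 0 (each basis 2-blade squares to minus the product of its generators' squares); cross terms between blades sharing an index anticommute and cancel; the commuting (index-disjoint) pairs give grade-4 terms 2*c*c'*(blade product), which cancel blade by blade — e1 e2 e3 e4: 1890624/8575 - 9101696/42875 - 351424/42875 = 0 — confirming B is simple. So B^2 = 0.
Answer: null-rotation, certificate B^2 = 0. B^2 = 0 is basis-independent, so its sign is the whole story.


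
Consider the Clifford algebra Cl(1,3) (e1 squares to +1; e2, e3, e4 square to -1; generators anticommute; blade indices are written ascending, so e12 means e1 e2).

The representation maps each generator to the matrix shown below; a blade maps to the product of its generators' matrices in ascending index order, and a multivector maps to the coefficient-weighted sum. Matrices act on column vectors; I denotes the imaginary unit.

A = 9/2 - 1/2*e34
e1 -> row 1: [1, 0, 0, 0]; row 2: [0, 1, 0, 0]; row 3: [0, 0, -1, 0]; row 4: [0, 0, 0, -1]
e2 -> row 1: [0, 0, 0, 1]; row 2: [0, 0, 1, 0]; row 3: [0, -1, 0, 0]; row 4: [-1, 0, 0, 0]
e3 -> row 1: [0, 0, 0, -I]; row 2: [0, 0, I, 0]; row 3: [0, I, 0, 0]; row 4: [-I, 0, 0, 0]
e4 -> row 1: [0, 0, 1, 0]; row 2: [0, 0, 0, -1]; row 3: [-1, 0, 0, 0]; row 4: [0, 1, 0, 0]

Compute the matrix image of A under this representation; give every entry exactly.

Bivector images (products of the table entries): rho(e34) = rho(e3)rho(e4) = row 1: [0, -I, 0, 0]; row 2: [-I, 0, 0, 0]; row 3: [0, 0, 0, -I]; row 4: [0, 0, -I, 0].
M = (9/2)*1 + (-1/2)*rho(e34), summed entrywise (1 is the identity matrix):
Answer: row 1: [9/2, I/2, 0, 0]; row 2: [I/2, 9/2, 0, 0]; row 3: [0, 0, 9/2, I/2]; row 4: [0, 0, I/2, 9/2]


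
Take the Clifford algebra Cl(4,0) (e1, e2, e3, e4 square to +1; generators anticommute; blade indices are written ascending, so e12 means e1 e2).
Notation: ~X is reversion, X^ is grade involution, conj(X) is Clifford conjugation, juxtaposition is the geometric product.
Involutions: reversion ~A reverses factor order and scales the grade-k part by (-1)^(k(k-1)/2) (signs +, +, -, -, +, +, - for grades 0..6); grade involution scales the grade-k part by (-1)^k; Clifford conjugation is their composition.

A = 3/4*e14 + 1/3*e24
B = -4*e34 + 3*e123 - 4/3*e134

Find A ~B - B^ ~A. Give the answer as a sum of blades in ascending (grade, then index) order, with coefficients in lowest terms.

first term: e3 - 3*e13 - 4/3*e23 - 4/9*e123 - e134 + 9/4*e234
second term: -e3 + 3*e13 + 4/3*e23 - 4/9*e123 - e134 + 9/4*e234
Answer: 2*e3 - 6*e13 - 8/3*e23


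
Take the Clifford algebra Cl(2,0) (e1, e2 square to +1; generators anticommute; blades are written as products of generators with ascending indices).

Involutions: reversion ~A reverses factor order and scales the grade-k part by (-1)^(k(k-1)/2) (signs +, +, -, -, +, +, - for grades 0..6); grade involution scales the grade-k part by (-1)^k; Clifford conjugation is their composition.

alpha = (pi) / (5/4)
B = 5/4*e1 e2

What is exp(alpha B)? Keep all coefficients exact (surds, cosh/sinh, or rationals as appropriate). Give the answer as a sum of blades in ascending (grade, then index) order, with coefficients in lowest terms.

B^2 = (5/4)^2*(e1 e2)^2 = 25/16*(-1) = -25/16 (a basis 2-blade squares to minus the product of its generators' squares).
B^2 = -25/16 — since the square is negative, the closed form is circular: l = 5/4, alpha*l = pi, so exp(alpha B) = cos(pi) + (sin(pi)/(5/4))*B = -1 + (0)*B.
Answer: -1


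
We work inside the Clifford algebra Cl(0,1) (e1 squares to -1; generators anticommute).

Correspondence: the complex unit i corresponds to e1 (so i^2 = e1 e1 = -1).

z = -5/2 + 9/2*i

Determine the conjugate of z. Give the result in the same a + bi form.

In blades: z = -5/2 + 9/2*e1.
Conjugation here is Clifford conjugation: the scalar is fixed and the grade-1 and grade-2 blades all flip sign, giving -5/2 - 9/2*e1; translating back:
Answer: -5/2 - 9/2*i


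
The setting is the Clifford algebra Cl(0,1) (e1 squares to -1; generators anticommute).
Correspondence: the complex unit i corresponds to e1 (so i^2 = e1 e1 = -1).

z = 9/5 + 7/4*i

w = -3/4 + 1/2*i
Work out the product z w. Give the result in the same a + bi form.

In blades: z = 9/5 + 7/4*e1, w = -3/4 + 1/2*e1.
Distribute z over w term by term (generator squares from the signature, products reordered to ascending indices): (9/5)*w = -27/20 + 9/10*e1; (7/4*e1)*w = -7/8 - 21/16*e1.
Sum: -89/40 - 33/80*e1; translating back through the correspondence:
Answer: -89/40 - 33/80*i


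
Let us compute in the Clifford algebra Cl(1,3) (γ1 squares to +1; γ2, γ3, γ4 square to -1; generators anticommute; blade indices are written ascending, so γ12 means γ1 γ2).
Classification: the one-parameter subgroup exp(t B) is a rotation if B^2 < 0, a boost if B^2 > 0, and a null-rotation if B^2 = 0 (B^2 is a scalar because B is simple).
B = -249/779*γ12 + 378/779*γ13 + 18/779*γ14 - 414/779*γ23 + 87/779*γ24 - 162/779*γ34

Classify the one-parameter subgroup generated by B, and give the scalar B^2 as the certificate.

B^2 term by term: the squares give (-249/779)^2*(γ12)^2 + (378/779)^2*(γ13)^2 + (18/779)^2*(γ14)^2 + (-414/779)^2*(γ23)^2 + (87/779)^2*(γ24)^2 + (-162/779)^2*(γ34)^2 = 62001/606841*(+1) + 142884/606841*(+1) + 324/606841*(+1) + 171396/606841*(-1) + 7569/606841*(-1) + 26244/606841*(-1) = 0 (each basis 2-blade squares to minus the product of its generators' squares); cross terms between blades sharing an index anticommute and cancel; the commuting (index-disjoint) pairs give grade-4 terms 2*c*c'*(blade product), which cancel blade by blade — γ1234: 80676/606841 - 65772/606841 - 14904/606841 = 0 — confirming B is simple. So B^2 = 0.
Answer: null-rotation, certificate B^2 = 0. The scalar 0 is the complete invariant here: its sign names the subgroup type.


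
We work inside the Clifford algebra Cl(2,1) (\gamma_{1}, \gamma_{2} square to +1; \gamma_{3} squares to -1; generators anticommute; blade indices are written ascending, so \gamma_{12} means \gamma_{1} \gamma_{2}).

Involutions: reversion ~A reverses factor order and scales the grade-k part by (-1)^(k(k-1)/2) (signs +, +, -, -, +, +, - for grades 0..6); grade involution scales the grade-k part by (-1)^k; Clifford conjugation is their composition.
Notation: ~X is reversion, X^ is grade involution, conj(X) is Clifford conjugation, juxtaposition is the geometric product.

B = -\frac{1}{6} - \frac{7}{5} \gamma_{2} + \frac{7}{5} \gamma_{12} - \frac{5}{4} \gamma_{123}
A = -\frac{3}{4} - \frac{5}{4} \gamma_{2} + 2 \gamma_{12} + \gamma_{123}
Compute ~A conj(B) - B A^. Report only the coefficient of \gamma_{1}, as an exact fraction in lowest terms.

first term: -\frac{127}{40} - \frac{91}{20} \gamma_{1} - \frac{101}{120} \gamma_{2} - \frac{39}{10} \gamma_{3} + \frac{83}{60} \gamma_{12} - \frac{13}{80} \gamma_{13} + \frac{53}{48} \gamma_{123}
second term: -\frac{127}{40} + \frac{91}{20} \gamma_{1} + \frac{101}{120} \gamma_{2} + \frac{39}{10} \gamma_{3} - \frac{83}{60} \gamma_{12} + \frac{13}{80} \gamma_{13} + \frac{53}{48} \gamma_{123}
Answer: -\frac{91}{10}


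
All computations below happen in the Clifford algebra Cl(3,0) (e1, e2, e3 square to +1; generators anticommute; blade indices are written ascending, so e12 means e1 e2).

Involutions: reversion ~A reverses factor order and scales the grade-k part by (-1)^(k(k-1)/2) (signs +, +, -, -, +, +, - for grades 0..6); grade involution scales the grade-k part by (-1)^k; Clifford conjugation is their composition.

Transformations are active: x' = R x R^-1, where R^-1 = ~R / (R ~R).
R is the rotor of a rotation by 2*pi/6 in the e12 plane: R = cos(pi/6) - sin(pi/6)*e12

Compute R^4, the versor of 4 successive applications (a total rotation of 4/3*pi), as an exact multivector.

Half-angle bookkeeping: 4 applications in e12 add up to rotor phase 4*pi/6 = 2*pi/3, so R^4 = cos(2*pi/3) - sin(2*pi/3)*e12.
cos(2*pi/3) = -1/2 and sin(2*pi/3) = sqrt(3)/2, so R^4 = -1/2 - sqrt(3)/2*e12. The net rotation is 4/3*pi; the rotor keeps the half-angle phase exactly.
Answer: -1/2 - sqrt(3)/2*e12


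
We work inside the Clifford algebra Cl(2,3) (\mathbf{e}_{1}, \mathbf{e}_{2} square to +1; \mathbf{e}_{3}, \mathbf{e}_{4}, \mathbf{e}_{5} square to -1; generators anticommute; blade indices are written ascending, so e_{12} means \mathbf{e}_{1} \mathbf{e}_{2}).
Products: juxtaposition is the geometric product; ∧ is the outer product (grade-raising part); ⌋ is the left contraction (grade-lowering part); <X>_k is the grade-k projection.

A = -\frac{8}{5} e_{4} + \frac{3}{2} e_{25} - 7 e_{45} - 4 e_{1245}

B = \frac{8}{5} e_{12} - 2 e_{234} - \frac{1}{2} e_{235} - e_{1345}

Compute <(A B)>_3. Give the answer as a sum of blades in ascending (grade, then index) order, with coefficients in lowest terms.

step 1: \frac{3}{4} e_{3} - 7 e_{13} - \frac{12}{5} e_{15} + \frac{4}{5} e_{23} + \frac{32}{5} e_{45} - \frac{64}{25} e_{124} - 2 e_{134} + \frac{32}{5} e_{135} - \frac{7}{2} e_{234} + 14 e_{235} + 3 e_{345} + \frac{3}{2} e_{1234} - \frac{56}{5} e_{1245} + \frac{4}{5} e_{2345}
step 2: -\frac{64}{25} e_{124} - 2 e_{134} + \frac{32}{5} e_{135} - \frac{7}{2} e_{234} + 14 e_{235} + 3 e_{345}
Answer: -\frac{64}{25} e_{124} - 2 e_{134} + \frac{32}{5} e_{135} - \frac{7}{2} e_{234} + 14 e_{235} + 3 e_{345}


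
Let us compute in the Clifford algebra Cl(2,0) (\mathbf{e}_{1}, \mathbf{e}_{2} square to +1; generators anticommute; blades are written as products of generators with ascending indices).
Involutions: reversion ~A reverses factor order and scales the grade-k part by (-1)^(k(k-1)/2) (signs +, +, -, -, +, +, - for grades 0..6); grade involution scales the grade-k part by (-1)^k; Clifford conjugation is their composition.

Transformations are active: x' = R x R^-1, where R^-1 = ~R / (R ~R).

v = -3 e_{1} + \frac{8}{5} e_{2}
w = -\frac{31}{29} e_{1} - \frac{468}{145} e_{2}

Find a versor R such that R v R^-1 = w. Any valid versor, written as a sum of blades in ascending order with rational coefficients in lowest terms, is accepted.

A norm check does it: q(v) = q(w) = \frac{289}{25}, hence R = v + w = -\frac{118}{29} e_{1} - \frac{236}{145} e_{2} realises the map — parallel part kept, (v - w)/2 negated, v carried to w.
Answer: -\frac{118}{29} e_{1} - \frac{236}{145} e_{2}


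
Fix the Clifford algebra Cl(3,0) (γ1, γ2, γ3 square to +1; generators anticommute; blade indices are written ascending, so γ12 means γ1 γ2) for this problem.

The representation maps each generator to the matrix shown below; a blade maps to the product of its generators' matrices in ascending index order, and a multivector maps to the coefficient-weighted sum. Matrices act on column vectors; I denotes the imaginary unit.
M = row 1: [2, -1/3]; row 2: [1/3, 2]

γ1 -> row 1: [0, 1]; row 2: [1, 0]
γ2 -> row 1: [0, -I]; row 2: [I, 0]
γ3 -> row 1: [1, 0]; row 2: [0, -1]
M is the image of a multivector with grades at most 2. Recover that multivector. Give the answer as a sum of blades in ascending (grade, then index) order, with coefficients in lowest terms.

Method: 1, rho(γ1), rho(γ2), rho(γ3) form a trace-orthogonal basis of the 2x2 complex matrices (tr(X Y) = 2 if X = Y, else 0), so M = m0*1 + m1*rho(γ1) + m2*rho(γ2) + m3*rho(γ3) with m0 = tr(M)/2 = 2, m1 = tr(M rho(γ1))/2 = 0, m2 = tr(M rho(γ2))/2 = -I/3, m3 = tr(M rho(γ3))/2 = 0.
Multiplying table entries, the bivector images are rho(γ12) = I*rho(γ3), rho(γ13) = -I*rho(γ2), rho(γ23) = I*rho(γ1); with real blade coefficients the real parts of m0..m3 are the coefficients of 1, γ1, γ2, γ3 and the imaginary parts give the bivectors (γ23: Im m1, γ13: -Im m2, γ12: Im m3).
Answer: 2 + 1/3*γ13


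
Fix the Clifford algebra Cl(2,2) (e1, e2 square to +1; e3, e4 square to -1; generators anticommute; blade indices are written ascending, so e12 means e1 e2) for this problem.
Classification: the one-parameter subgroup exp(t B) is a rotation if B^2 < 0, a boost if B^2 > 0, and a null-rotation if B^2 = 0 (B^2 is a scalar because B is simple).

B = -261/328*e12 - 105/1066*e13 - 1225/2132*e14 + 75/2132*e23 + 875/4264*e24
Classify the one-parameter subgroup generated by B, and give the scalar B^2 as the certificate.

B^2 term by term: the squares give (-261/328)^2*(e12)^2 + (-105/1066)^2*(e13)^2 + (-1225/2132)^2*(e14)^2 + (75/2132)^2*(e23)^2 + (875/4264)^2*(e24)^2 = 68121/107584*(-1) + 11025/1136356*(+1) + 1500625/4545424*(+1) + 5625/4545424*(+1) + 765625/18181696*(+1) = -1/4 (each basis 2-blade squares to minus the product of its generators' squares); cross terms between blades sharing an index anticommute and cancel; the commuting (index-disjoint) pairs give grade-4 terms 2*c*c'*(blade product), which cancel blade by blade — e1234: 91875/2272712 - 91875/2272712 = 0 — confirming B is simple. So B^2 = -1/4.
Answer: rotation, certificate B^2 = -1/4. No conjugation can change B^2 = -1/4; the sign gives the class.


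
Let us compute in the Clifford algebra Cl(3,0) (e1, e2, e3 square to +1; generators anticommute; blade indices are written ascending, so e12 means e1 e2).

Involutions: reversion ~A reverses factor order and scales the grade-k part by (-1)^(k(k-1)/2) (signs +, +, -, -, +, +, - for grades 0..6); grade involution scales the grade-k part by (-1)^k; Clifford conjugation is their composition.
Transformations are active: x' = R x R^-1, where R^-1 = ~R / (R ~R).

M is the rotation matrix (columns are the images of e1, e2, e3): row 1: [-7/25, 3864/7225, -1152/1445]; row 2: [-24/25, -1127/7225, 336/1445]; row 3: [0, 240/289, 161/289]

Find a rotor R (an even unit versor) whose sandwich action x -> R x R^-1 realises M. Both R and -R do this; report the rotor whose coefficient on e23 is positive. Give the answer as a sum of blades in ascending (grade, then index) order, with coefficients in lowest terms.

Method: write R = a + b12*e12 + b13*e13 + b23*e23 with a^2 + b12^2 + b13^2 + b23^2 = 1 (so R^-1 = ~R). Expanding the columns R e_j ~R gives tr M = 4a^2 - 1 and, from the antisymmetric part, M21 - M12 = -4a*b12, M13 - M31 = 4a*b13, M32 - M23 = -4a*b23.
Here tr M = 35/289, so a^2 = (1 + tr M)/4 = 81/289 and a = ±9/17. Taking a = 9/17: M21 - M12 = -432/289, M13 - M31 = -1152/1445, M32 - M23 = 864/1445, giving b12 = 12/17, b13 = -32/85, b23 = -24/85, i.e. R = 9/17 + 12/17*e12 - 32/85*e13 - 24/85*e23.
Its e23 coefficient is negative, so report the other preimage -R.
Answer: -9/17 - 12/17*e12 + 32/85*e13 + 24/85*e23. Key observation: the double cover Spin(3) -> SO(3) sends R and -R to the same matrix (trace 35/289 here), so the stated sign of the e23 coefficient is what selects one sheet.


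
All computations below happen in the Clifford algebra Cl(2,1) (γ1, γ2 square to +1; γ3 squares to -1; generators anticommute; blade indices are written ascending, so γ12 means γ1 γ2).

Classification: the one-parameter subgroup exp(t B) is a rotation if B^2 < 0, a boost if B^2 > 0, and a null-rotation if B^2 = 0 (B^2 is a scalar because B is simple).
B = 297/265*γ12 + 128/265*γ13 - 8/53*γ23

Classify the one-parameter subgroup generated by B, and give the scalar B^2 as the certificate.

B^2 term by term: the squares give (297/265)^2*(γ12)^2 + (128/265)^2*(γ13)^2 + (-8/53)^2*(γ23)^2 = 88209/70225*(-1) + 16384/70225*(+1) + 64/2809*(+1) = -1 (each basis 2-blade squares to minus the product of its generators' squares); cross terms between blades sharing an index anticommute and cancel. So B^2 = -1.
Answer: rotation, certificate B^2 = -1. Why this suffices: the scalar -1 survives any versor conjugation, so its sign alone determines the class however B is presented.
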